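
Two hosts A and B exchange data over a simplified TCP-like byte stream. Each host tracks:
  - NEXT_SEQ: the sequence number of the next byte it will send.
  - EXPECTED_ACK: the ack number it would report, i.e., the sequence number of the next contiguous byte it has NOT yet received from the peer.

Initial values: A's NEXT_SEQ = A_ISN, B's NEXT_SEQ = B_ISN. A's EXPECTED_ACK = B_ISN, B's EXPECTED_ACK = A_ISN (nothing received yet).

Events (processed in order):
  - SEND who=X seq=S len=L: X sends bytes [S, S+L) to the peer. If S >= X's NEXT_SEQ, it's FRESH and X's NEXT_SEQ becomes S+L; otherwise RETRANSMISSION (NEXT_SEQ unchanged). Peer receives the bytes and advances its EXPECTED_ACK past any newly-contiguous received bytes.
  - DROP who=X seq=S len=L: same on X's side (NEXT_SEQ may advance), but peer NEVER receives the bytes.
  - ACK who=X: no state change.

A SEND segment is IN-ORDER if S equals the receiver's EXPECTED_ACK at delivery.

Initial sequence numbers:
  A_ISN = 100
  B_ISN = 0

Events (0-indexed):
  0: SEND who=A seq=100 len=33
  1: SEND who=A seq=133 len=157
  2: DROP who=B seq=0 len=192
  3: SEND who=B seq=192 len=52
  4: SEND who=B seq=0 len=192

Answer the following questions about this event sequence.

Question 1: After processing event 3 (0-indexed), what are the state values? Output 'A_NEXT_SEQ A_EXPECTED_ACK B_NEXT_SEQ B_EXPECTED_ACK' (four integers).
After event 0: A_seq=133 A_ack=0 B_seq=0 B_ack=133
After event 1: A_seq=290 A_ack=0 B_seq=0 B_ack=290
After event 2: A_seq=290 A_ack=0 B_seq=192 B_ack=290
After event 3: A_seq=290 A_ack=0 B_seq=244 B_ack=290

290 0 244 290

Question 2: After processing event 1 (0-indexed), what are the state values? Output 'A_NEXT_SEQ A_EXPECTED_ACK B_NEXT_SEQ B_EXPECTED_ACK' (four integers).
After event 0: A_seq=133 A_ack=0 B_seq=0 B_ack=133
After event 1: A_seq=290 A_ack=0 B_seq=0 B_ack=290

290 0 0 290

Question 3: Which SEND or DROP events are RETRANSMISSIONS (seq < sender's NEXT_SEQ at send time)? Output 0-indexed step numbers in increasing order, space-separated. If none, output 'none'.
Answer: 4

Derivation:
Step 0: SEND seq=100 -> fresh
Step 1: SEND seq=133 -> fresh
Step 2: DROP seq=0 -> fresh
Step 3: SEND seq=192 -> fresh
Step 4: SEND seq=0 -> retransmit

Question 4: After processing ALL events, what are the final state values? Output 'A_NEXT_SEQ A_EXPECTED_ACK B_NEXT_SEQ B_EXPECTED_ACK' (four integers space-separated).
Answer: 290 244 244 290

Derivation:
After event 0: A_seq=133 A_ack=0 B_seq=0 B_ack=133
After event 1: A_seq=290 A_ack=0 B_seq=0 B_ack=290
After event 2: A_seq=290 A_ack=0 B_seq=192 B_ack=290
After event 3: A_seq=290 A_ack=0 B_seq=244 B_ack=290
After event 4: A_seq=290 A_ack=244 B_seq=244 B_ack=290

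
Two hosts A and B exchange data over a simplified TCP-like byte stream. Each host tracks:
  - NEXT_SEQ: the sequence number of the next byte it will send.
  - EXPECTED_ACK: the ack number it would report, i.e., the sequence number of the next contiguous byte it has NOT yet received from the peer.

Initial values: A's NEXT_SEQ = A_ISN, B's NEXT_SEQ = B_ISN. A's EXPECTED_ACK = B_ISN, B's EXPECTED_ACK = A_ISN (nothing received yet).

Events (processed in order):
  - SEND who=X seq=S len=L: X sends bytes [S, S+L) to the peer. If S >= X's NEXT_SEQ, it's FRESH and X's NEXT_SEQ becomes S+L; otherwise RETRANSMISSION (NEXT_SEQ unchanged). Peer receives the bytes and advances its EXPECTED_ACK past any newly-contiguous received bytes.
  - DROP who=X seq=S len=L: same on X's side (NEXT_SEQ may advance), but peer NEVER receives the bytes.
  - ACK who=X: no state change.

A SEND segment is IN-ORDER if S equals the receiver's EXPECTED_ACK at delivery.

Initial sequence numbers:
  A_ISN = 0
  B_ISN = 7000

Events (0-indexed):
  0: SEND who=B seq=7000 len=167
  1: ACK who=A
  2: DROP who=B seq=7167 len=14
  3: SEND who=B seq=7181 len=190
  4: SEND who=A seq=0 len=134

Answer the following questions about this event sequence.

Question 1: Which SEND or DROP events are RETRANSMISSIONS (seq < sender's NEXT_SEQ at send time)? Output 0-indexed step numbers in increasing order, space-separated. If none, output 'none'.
Step 0: SEND seq=7000 -> fresh
Step 2: DROP seq=7167 -> fresh
Step 3: SEND seq=7181 -> fresh
Step 4: SEND seq=0 -> fresh

Answer: none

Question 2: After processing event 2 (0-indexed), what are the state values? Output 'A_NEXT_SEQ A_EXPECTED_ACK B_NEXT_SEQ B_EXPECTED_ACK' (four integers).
After event 0: A_seq=0 A_ack=7167 B_seq=7167 B_ack=0
After event 1: A_seq=0 A_ack=7167 B_seq=7167 B_ack=0
After event 2: A_seq=0 A_ack=7167 B_seq=7181 B_ack=0

0 7167 7181 0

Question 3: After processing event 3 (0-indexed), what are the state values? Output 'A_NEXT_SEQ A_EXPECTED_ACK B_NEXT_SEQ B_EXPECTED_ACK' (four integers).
After event 0: A_seq=0 A_ack=7167 B_seq=7167 B_ack=0
After event 1: A_seq=0 A_ack=7167 B_seq=7167 B_ack=0
After event 2: A_seq=0 A_ack=7167 B_seq=7181 B_ack=0
After event 3: A_seq=0 A_ack=7167 B_seq=7371 B_ack=0

0 7167 7371 0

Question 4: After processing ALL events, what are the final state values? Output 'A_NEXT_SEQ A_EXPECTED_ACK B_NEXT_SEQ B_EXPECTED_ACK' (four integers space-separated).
Answer: 134 7167 7371 134

Derivation:
After event 0: A_seq=0 A_ack=7167 B_seq=7167 B_ack=0
After event 1: A_seq=0 A_ack=7167 B_seq=7167 B_ack=0
After event 2: A_seq=0 A_ack=7167 B_seq=7181 B_ack=0
After event 3: A_seq=0 A_ack=7167 B_seq=7371 B_ack=0
After event 4: A_seq=134 A_ack=7167 B_seq=7371 B_ack=134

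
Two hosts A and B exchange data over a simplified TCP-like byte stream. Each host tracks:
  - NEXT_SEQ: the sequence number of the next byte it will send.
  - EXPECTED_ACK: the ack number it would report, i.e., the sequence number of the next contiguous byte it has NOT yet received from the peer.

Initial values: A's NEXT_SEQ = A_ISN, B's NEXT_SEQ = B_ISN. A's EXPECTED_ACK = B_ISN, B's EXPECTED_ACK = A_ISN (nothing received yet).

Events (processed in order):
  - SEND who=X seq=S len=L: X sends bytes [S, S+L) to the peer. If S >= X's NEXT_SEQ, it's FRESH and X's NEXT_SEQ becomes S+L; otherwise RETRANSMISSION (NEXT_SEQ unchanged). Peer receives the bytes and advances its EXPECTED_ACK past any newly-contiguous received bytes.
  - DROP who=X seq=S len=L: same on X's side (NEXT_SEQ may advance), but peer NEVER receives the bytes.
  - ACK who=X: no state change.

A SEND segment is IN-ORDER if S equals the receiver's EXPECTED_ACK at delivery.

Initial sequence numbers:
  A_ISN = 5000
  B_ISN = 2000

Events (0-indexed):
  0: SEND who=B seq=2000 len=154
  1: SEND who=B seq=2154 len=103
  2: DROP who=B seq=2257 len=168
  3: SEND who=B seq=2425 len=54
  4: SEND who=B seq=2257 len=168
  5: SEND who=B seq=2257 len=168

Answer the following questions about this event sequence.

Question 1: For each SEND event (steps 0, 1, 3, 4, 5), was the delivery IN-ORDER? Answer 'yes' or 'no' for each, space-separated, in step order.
Answer: yes yes no yes no

Derivation:
Step 0: SEND seq=2000 -> in-order
Step 1: SEND seq=2154 -> in-order
Step 3: SEND seq=2425 -> out-of-order
Step 4: SEND seq=2257 -> in-order
Step 5: SEND seq=2257 -> out-of-order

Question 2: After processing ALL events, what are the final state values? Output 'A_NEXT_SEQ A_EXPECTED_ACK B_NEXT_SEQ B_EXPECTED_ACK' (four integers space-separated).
After event 0: A_seq=5000 A_ack=2154 B_seq=2154 B_ack=5000
After event 1: A_seq=5000 A_ack=2257 B_seq=2257 B_ack=5000
After event 2: A_seq=5000 A_ack=2257 B_seq=2425 B_ack=5000
After event 3: A_seq=5000 A_ack=2257 B_seq=2479 B_ack=5000
After event 4: A_seq=5000 A_ack=2479 B_seq=2479 B_ack=5000
After event 5: A_seq=5000 A_ack=2479 B_seq=2479 B_ack=5000

Answer: 5000 2479 2479 5000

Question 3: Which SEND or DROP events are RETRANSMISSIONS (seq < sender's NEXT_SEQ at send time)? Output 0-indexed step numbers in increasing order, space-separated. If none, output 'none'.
Answer: 4 5

Derivation:
Step 0: SEND seq=2000 -> fresh
Step 1: SEND seq=2154 -> fresh
Step 2: DROP seq=2257 -> fresh
Step 3: SEND seq=2425 -> fresh
Step 4: SEND seq=2257 -> retransmit
Step 5: SEND seq=2257 -> retransmit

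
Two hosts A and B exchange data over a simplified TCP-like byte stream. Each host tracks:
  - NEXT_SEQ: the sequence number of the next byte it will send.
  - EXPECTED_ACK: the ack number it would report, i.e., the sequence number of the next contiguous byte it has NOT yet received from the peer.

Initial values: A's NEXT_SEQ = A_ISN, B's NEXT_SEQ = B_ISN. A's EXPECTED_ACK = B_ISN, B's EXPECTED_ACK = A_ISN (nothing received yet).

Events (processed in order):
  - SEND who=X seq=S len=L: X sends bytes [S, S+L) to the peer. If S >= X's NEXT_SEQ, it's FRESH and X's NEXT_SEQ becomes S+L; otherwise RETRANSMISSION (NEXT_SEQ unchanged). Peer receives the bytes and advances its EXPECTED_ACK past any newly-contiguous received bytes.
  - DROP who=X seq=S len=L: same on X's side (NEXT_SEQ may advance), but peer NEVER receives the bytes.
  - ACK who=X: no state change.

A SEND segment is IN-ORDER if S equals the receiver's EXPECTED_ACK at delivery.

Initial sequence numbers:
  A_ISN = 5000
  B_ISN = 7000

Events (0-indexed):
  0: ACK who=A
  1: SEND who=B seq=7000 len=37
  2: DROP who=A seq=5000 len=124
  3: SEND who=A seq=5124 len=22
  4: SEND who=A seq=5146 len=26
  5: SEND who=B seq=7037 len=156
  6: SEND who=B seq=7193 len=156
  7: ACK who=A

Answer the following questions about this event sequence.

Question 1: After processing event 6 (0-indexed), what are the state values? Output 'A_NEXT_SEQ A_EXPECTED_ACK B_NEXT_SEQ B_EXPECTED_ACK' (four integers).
After event 0: A_seq=5000 A_ack=7000 B_seq=7000 B_ack=5000
After event 1: A_seq=5000 A_ack=7037 B_seq=7037 B_ack=5000
After event 2: A_seq=5124 A_ack=7037 B_seq=7037 B_ack=5000
After event 3: A_seq=5146 A_ack=7037 B_seq=7037 B_ack=5000
After event 4: A_seq=5172 A_ack=7037 B_seq=7037 B_ack=5000
After event 5: A_seq=5172 A_ack=7193 B_seq=7193 B_ack=5000
After event 6: A_seq=5172 A_ack=7349 B_seq=7349 B_ack=5000

5172 7349 7349 5000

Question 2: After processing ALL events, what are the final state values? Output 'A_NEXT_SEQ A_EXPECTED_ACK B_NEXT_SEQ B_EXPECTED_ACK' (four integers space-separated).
Answer: 5172 7349 7349 5000

Derivation:
After event 0: A_seq=5000 A_ack=7000 B_seq=7000 B_ack=5000
After event 1: A_seq=5000 A_ack=7037 B_seq=7037 B_ack=5000
After event 2: A_seq=5124 A_ack=7037 B_seq=7037 B_ack=5000
After event 3: A_seq=5146 A_ack=7037 B_seq=7037 B_ack=5000
After event 4: A_seq=5172 A_ack=7037 B_seq=7037 B_ack=5000
After event 5: A_seq=5172 A_ack=7193 B_seq=7193 B_ack=5000
After event 6: A_seq=5172 A_ack=7349 B_seq=7349 B_ack=5000
After event 7: A_seq=5172 A_ack=7349 B_seq=7349 B_ack=5000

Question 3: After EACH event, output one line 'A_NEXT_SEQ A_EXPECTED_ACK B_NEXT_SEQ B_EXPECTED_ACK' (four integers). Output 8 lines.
5000 7000 7000 5000
5000 7037 7037 5000
5124 7037 7037 5000
5146 7037 7037 5000
5172 7037 7037 5000
5172 7193 7193 5000
5172 7349 7349 5000
5172 7349 7349 5000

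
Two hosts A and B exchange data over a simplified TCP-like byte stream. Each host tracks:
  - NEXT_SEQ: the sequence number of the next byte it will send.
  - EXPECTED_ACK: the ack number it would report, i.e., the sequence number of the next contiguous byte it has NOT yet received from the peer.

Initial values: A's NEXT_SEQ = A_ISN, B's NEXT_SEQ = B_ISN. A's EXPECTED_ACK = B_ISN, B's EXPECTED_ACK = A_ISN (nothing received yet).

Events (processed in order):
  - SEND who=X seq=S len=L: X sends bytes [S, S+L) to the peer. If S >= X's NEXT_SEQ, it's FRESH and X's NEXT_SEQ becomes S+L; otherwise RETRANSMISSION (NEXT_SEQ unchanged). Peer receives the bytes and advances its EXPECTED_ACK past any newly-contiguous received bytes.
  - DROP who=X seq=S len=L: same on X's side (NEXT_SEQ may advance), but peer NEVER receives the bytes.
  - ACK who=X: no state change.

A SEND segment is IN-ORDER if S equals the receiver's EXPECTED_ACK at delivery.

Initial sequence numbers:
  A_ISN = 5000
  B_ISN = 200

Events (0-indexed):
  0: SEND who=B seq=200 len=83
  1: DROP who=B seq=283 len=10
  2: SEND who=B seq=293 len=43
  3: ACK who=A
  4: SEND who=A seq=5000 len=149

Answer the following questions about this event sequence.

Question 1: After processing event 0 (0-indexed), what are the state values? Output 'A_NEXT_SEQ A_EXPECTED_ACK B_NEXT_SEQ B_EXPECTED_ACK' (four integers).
After event 0: A_seq=5000 A_ack=283 B_seq=283 B_ack=5000

5000 283 283 5000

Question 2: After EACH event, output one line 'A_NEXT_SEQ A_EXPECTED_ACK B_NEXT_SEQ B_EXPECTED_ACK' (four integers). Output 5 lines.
5000 283 283 5000
5000 283 293 5000
5000 283 336 5000
5000 283 336 5000
5149 283 336 5149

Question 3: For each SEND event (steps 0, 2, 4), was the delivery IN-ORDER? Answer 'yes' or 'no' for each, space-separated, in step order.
Step 0: SEND seq=200 -> in-order
Step 2: SEND seq=293 -> out-of-order
Step 4: SEND seq=5000 -> in-order

Answer: yes no yes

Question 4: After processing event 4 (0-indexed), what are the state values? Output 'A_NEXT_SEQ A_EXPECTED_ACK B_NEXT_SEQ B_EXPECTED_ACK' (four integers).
After event 0: A_seq=5000 A_ack=283 B_seq=283 B_ack=5000
After event 1: A_seq=5000 A_ack=283 B_seq=293 B_ack=5000
After event 2: A_seq=5000 A_ack=283 B_seq=336 B_ack=5000
After event 3: A_seq=5000 A_ack=283 B_seq=336 B_ack=5000
After event 4: A_seq=5149 A_ack=283 B_seq=336 B_ack=5149

5149 283 336 5149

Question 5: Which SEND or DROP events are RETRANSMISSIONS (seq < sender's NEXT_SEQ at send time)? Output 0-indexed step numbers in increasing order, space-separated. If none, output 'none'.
Step 0: SEND seq=200 -> fresh
Step 1: DROP seq=283 -> fresh
Step 2: SEND seq=293 -> fresh
Step 4: SEND seq=5000 -> fresh

Answer: none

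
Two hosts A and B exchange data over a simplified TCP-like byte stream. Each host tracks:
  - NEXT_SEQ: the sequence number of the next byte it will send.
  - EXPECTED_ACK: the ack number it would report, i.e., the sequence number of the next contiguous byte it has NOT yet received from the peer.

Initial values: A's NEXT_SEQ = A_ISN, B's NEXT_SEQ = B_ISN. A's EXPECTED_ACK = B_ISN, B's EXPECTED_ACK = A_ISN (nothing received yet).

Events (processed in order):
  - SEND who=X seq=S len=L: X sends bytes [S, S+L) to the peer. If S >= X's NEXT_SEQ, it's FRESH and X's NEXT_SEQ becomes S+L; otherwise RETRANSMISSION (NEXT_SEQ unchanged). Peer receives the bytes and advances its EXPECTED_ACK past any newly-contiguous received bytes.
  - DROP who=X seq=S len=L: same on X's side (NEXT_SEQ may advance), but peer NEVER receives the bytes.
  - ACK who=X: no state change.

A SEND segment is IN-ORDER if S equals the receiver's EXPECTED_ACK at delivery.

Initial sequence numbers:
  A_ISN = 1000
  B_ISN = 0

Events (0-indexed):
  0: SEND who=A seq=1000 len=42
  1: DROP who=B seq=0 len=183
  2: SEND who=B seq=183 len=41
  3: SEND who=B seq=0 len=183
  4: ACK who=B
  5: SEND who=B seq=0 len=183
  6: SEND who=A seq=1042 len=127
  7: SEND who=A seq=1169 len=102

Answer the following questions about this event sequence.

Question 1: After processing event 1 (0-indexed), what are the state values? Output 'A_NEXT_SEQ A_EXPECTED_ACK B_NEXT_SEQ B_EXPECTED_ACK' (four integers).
After event 0: A_seq=1042 A_ack=0 B_seq=0 B_ack=1042
After event 1: A_seq=1042 A_ack=0 B_seq=183 B_ack=1042

1042 0 183 1042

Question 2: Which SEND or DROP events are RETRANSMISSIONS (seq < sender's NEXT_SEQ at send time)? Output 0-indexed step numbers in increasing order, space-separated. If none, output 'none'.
Answer: 3 5

Derivation:
Step 0: SEND seq=1000 -> fresh
Step 1: DROP seq=0 -> fresh
Step 2: SEND seq=183 -> fresh
Step 3: SEND seq=0 -> retransmit
Step 5: SEND seq=0 -> retransmit
Step 6: SEND seq=1042 -> fresh
Step 7: SEND seq=1169 -> fresh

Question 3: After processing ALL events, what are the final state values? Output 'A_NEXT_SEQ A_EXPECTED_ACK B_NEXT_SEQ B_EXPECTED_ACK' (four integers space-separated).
Answer: 1271 224 224 1271

Derivation:
After event 0: A_seq=1042 A_ack=0 B_seq=0 B_ack=1042
After event 1: A_seq=1042 A_ack=0 B_seq=183 B_ack=1042
After event 2: A_seq=1042 A_ack=0 B_seq=224 B_ack=1042
After event 3: A_seq=1042 A_ack=224 B_seq=224 B_ack=1042
After event 4: A_seq=1042 A_ack=224 B_seq=224 B_ack=1042
After event 5: A_seq=1042 A_ack=224 B_seq=224 B_ack=1042
After event 6: A_seq=1169 A_ack=224 B_seq=224 B_ack=1169
After event 7: A_seq=1271 A_ack=224 B_seq=224 B_ack=1271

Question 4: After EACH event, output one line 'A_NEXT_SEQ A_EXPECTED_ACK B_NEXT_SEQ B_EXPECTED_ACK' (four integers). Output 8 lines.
1042 0 0 1042
1042 0 183 1042
1042 0 224 1042
1042 224 224 1042
1042 224 224 1042
1042 224 224 1042
1169 224 224 1169
1271 224 224 1271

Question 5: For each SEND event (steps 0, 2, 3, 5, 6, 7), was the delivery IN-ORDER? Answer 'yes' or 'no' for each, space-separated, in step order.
Answer: yes no yes no yes yes

Derivation:
Step 0: SEND seq=1000 -> in-order
Step 2: SEND seq=183 -> out-of-order
Step 3: SEND seq=0 -> in-order
Step 5: SEND seq=0 -> out-of-order
Step 6: SEND seq=1042 -> in-order
Step 7: SEND seq=1169 -> in-order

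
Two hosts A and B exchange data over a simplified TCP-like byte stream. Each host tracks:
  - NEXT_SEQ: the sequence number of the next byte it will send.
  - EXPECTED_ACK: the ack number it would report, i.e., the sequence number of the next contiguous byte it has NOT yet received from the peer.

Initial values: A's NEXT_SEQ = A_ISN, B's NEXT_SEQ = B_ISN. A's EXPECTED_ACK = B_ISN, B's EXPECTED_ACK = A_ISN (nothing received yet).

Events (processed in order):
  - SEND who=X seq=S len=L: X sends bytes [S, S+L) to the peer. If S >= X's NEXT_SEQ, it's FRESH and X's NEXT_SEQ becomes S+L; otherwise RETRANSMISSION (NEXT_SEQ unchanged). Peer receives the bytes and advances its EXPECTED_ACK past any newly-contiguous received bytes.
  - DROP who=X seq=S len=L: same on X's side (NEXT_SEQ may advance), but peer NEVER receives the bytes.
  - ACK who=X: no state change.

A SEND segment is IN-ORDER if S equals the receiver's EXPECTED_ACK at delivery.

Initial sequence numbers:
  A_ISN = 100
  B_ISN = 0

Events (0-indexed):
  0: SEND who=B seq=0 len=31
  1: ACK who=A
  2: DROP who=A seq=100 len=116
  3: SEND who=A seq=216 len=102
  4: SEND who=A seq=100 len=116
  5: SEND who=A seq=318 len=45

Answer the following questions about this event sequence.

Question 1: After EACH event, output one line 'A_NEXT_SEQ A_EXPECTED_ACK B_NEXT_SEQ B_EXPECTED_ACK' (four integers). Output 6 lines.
100 31 31 100
100 31 31 100
216 31 31 100
318 31 31 100
318 31 31 318
363 31 31 363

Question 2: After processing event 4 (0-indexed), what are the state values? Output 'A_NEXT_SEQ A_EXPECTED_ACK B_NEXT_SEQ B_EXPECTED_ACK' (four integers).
After event 0: A_seq=100 A_ack=31 B_seq=31 B_ack=100
After event 1: A_seq=100 A_ack=31 B_seq=31 B_ack=100
After event 2: A_seq=216 A_ack=31 B_seq=31 B_ack=100
After event 3: A_seq=318 A_ack=31 B_seq=31 B_ack=100
After event 4: A_seq=318 A_ack=31 B_seq=31 B_ack=318

318 31 31 318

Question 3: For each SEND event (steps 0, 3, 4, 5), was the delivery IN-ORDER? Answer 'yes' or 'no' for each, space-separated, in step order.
Answer: yes no yes yes

Derivation:
Step 0: SEND seq=0 -> in-order
Step 3: SEND seq=216 -> out-of-order
Step 4: SEND seq=100 -> in-order
Step 5: SEND seq=318 -> in-order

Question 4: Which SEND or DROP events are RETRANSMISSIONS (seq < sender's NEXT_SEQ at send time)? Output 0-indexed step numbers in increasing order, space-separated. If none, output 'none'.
Step 0: SEND seq=0 -> fresh
Step 2: DROP seq=100 -> fresh
Step 3: SEND seq=216 -> fresh
Step 4: SEND seq=100 -> retransmit
Step 5: SEND seq=318 -> fresh

Answer: 4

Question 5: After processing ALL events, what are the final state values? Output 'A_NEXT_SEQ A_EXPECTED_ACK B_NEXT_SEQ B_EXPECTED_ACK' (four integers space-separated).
After event 0: A_seq=100 A_ack=31 B_seq=31 B_ack=100
After event 1: A_seq=100 A_ack=31 B_seq=31 B_ack=100
After event 2: A_seq=216 A_ack=31 B_seq=31 B_ack=100
After event 3: A_seq=318 A_ack=31 B_seq=31 B_ack=100
After event 4: A_seq=318 A_ack=31 B_seq=31 B_ack=318
After event 5: A_seq=363 A_ack=31 B_seq=31 B_ack=363

Answer: 363 31 31 363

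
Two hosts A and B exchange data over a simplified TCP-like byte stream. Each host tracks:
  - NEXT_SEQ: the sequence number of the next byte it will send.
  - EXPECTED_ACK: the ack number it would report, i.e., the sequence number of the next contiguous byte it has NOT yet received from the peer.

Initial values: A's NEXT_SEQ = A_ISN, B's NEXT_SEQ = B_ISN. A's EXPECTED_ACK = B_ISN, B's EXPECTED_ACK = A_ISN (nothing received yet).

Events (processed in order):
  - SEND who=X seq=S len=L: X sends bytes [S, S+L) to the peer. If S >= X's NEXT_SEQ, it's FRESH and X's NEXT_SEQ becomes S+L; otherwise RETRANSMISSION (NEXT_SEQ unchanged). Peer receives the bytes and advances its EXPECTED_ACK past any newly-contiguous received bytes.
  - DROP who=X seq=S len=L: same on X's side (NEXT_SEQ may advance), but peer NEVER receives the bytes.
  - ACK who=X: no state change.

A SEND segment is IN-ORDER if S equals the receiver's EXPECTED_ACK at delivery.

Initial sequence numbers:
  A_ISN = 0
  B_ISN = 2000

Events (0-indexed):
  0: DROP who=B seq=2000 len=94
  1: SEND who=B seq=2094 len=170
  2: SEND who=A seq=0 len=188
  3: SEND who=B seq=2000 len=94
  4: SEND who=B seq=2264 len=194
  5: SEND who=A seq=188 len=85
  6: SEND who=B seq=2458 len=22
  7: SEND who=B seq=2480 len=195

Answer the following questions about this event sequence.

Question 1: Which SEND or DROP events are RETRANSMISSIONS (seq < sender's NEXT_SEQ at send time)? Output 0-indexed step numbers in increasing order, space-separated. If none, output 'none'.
Step 0: DROP seq=2000 -> fresh
Step 1: SEND seq=2094 -> fresh
Step 2: SEND seq=0 -> fresh
Step 3: SEND seq=2000 -> retransmit
Step 4: SEND seq=2264 -> fresh
Step 5: SEND seq=188 -> fresh
Step 6: SEND seq=2458 -> fresh
Step 7: SEND seq=2480 -> fresh

Answer: 3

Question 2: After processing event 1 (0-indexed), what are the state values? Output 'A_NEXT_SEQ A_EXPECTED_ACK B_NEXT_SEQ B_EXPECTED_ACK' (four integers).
After event 0: A_seq=0 A_ack=2000 B_seq=2094 B_ack=0
After event 1: A_seq=0 A_ack=2000 B_seq=2264 B_ack=0

0 2000 2264 0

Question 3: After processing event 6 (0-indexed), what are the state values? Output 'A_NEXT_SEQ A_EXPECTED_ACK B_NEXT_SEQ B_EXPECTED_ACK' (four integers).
After event 0: A_seq=0 A_ack=2000 B_seq=2094 B_ack=0
After event 1: A_seq=0 A_ack=2000 B_seq=2264 B_ack=0
After event 2: A_seq=188 A_ack=2000 B_seq=2264 B_ack=188
After event 3: A_seq=188 A_ack=2264 B_seq=2264 B_ack=188
After event 4: A_seq=188 A_ack=2458 B_seq=2458 B_ack=188
After event 5: A_seq=273 A_ack=2458 B_seq=2458 B_ack=273
After event 6: A_seq=273 A_ack=2480 B_seq=2480 B_ack=273

273 2480 2480 273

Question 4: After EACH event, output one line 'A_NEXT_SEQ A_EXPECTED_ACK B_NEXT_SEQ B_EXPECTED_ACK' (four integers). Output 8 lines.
0 2000 2094 0
0 2000 2264 0
188 2000 2264 188
188 2264 2264 188
188 2458 2458 188
273 2458 2458 273
273 2480 2480 273
273 2675 2675 273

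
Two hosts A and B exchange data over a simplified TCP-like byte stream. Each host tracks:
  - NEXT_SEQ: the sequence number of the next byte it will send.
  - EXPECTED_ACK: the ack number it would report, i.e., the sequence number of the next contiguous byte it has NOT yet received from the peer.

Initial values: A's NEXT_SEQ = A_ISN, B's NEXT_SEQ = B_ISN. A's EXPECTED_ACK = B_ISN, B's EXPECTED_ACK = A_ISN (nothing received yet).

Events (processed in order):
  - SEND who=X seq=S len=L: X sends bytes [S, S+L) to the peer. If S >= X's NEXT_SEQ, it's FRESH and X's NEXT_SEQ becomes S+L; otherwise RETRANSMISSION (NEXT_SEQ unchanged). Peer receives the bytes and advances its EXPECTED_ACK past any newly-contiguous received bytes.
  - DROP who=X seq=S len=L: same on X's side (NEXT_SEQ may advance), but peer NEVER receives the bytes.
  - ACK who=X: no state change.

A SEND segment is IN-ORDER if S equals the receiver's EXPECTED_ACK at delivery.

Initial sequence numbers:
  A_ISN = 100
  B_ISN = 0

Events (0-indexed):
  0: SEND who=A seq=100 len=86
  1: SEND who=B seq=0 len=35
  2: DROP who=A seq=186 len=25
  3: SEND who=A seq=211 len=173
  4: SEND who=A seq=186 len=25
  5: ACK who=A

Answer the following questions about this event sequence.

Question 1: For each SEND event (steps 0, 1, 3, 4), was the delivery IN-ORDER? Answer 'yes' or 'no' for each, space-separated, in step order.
Step 0: SEND seq=100 -> in-order
Step 1: SEND seq=0 -> in-order
Step 3: SEND seq=211 -> out-of-order
Step 4: SEND seq=186 -> in-order

Answer: yes yes no yes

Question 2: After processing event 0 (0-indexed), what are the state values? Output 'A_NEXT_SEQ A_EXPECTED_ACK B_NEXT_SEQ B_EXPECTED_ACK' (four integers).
After event 0: A_seq=186 A_ack=0 B_seq=0 B_ack=186

186 0 0 186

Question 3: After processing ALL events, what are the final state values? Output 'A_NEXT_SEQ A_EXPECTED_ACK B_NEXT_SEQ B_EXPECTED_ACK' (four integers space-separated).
Answer: 384 35 35 384

Derivation:
After event 0: A_seq=186 A_ack=0 B_seq=0 B_ack=186
After event 1: A_seq=186 A_ack=35 B_seq=35 B_ack=186
After event 2: A_seq=211 A_ack=35 B_seq=35 B_ack=186
After event 3: A_seq=384 A_ack=35 B_seq=35 B_ack=186
After event 4: A_seq=384 A_ack=35 B_seq=35 B_ack=384
After event 5: A_seq=384 A_ack=35 B_seq=35 B_ack=384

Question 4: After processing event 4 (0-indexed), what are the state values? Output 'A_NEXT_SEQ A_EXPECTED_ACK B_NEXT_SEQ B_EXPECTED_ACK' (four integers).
After event 0: A_seq=186 A_ack=0 B_seq=0 B_ack=186
After event 1: A_seq=186 A_ack=35 B_seq=35 B_ack=186
After event 2: A_seq=211 A_ack=35 B_seq=35 B_ack=186
After event 3: A_seq=384 A_ack=35 B_seq=35 B_ack=186
After event 4: A_seq=384 A_ack=35 B_seq=35 B_ack=384

384 35 35 384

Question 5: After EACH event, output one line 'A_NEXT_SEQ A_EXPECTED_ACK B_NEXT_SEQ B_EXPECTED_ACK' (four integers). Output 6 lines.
186 0 0 186
186 35 35 186
211 35 35 186
384 35 35 186
384 35 35 384
384 35 35 384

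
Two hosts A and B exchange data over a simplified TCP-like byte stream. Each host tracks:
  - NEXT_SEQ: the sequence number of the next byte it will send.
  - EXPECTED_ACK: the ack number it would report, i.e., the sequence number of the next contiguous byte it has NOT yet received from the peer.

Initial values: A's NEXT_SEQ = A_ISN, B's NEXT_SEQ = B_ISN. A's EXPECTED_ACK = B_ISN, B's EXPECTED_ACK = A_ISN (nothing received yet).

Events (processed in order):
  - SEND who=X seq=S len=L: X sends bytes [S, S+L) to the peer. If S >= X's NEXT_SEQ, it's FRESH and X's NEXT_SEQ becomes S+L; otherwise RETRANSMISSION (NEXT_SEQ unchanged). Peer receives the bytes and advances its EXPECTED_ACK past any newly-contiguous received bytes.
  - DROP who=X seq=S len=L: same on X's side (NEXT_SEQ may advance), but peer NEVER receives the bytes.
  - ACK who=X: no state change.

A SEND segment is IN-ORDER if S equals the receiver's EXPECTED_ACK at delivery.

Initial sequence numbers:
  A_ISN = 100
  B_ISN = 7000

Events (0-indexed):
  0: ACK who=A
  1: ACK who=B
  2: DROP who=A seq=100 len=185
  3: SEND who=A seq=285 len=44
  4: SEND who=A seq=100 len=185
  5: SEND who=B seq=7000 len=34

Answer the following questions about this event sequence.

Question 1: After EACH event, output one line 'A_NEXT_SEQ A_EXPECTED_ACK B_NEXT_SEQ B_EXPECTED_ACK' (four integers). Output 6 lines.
100 7000 7000 100
100 7000 7000 100
285 7000 7000 100
329 7000 7000 100
329 7000 7000 329
329 7034 7034 329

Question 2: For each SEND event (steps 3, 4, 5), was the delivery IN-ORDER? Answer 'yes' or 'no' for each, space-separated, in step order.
Step 3: SEND seq=285 -> out-of-order
Step 4: SEND seq=100 -> in-order
Step 5: SEND seq=7000 -> in-order

Answer: no yes yes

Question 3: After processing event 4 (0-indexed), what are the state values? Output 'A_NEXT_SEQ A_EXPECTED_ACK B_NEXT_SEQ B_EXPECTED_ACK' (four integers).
After event 0: A_seq=100 A_ack=7000 B_seq=7000 B_ack=100
After event 1: A_seq=100 A_ack=7000 B_seq=7000 B_ack=100
After event 2: A_seq=285 A_ack=7000 B_seq=7000 B_ack=100
After event 3: A_seq=329 A_ack=7000 B_seq=7000 B_ack=100
After event 4: A_seq=329 A_ack=7000 B_seq=7000 B_ack=329

329 7000 7000 329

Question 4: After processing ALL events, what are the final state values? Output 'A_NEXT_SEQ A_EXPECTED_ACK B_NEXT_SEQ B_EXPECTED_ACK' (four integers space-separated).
After event 0: A_seq=100 A_ack=7000 B_seq=7000 B_ack=100
After event 1: A_seq=100 A_ack=7000 B_seq=7000 B_ack=100
After event 2: A_seq=285 A_ack=7000 B_seq=7000 B_ack=100
After event 3: A_seq=329 A_ack=7000 B_seq=7000 B_ack=100
After event 4: A_seq=329 A_ack=7000 B_seq=7000 B_ack=329
After event 5: A_seq=329 A_ack=7034 B_seq=7034 B_ack=329

Answer: 329 7034 7034 329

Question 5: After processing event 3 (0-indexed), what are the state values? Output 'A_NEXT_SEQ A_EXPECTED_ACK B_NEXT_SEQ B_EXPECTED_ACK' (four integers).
After event 0: A_seq=100 A_ack=7000 B_seq=7000 B_ack=100
After event 1: A_seq=100 A_ack=7000 B_seq=7000 B_ack=100
After event 2: A_seq=285 A_ack=7000 B_seq=7000 B_ack=100
After event 3: A_seq=329 A_ack=7000 B_seq=7000 B_ack=100

329 7000 7000 100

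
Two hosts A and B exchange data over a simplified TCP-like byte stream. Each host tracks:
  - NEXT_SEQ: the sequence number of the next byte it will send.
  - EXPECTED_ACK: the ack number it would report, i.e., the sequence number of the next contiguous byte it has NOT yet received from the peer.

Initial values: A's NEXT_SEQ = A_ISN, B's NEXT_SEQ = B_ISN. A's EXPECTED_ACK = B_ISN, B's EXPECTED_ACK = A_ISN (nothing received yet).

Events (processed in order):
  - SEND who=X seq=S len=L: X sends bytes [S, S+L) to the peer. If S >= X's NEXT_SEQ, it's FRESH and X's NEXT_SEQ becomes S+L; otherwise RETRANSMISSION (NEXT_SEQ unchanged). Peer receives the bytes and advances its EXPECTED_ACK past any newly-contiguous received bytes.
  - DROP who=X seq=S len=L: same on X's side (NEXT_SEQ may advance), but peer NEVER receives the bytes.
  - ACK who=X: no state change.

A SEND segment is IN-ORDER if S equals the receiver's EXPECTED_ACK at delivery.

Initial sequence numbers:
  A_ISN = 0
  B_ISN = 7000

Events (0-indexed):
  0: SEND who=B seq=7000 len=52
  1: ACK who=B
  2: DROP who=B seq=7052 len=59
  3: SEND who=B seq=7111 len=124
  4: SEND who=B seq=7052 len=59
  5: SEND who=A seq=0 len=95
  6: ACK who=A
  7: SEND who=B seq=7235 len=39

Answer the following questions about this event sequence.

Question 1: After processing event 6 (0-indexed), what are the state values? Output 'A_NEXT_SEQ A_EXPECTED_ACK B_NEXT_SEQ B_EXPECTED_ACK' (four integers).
After event 0: A_seq=0 A_ack=7052 B_seq=7052 B_ack=0
After event 1: A_seq=0 A_ack=7052 B_seq=7052 B_ack=0
After event 2: A_seq=0 A_ack=7052 B_seq=7111 B_ack=0
After event 3: A_seq=0 A_ack=7052 B_seq=7235 B_ack=0
After event 4: A_seq=0 A_ack=7235 B_seq=7235 B_ack=0
After event 5: A_seq=95 A_ack=7235 B_seq=7235 B_ack=95
After event 6: A_seq=95 A_ack=7235 B_seq=7235 B_ack=95

95 7235 7235 95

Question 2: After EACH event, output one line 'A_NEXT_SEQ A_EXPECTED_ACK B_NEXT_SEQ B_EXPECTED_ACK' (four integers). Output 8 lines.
0 7052 7052 0
0 7052 7052 0
0 7052 7111 0
0 7052 7235 0
0 7235 7235 0
95 7235 7235 95
95 7235 7235 95
95 7274 7274 95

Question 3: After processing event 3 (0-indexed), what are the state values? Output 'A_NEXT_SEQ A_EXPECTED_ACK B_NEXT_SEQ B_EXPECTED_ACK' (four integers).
After event 0: A_seq=0 A_ack=7052 B_seq=7052 B_ack=0
After event 1: A_seq=0 A_ack=7052 B_seq=7052 B_ack=0
After event 2: A_seq=0 A_ack=7052 B_seq=7111 B_ack=0
After event 3: A_seq=0 A_ack=7052 B_seq=7235 B_ack=0

0 7052 7235 0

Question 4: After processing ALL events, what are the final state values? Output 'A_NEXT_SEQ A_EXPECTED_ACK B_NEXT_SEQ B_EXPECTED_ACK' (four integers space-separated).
After event 0: A_seq=0 A_ack=7052 B_seq=7052 B_ack=0
After event 1: A_seq=0 A_ack=7052 B_seq=7052 B_ack=0
After event 2: A_seq=0 A_ack=7052 B_seq=7111 B_ack=0
After event 3: A_seq=0 A_ack=7052 B_seq=7235 B_ack=0
After event 4: A_seq=0 A_ack=7235 B_seq=7235 B_ack=0
After event 5: A_seq=95 A_ack=7235 B_seq=7235 B_ack=95
After event 6: A_seq=95 A_ack=7235 B_seq=7235 B_ack=95
After event 7: A_seq=95 A_ack=7274 B_seq=7274 B_ack=95

Answer: 95 7274 7274 95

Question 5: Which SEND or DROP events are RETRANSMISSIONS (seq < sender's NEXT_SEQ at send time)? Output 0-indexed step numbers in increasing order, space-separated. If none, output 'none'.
Step 0: SEND seq=7000 -> fresh
Step 2: DROP seq=7052 -> fresh
Step 3: SEND seq=7111 -> fresh
Step 4: SEND seq=7052 -> retransmit
Step 5: SEND seq=0 -> fresh
Step 7: SEND seq=7235 -> fresh

Answer: 4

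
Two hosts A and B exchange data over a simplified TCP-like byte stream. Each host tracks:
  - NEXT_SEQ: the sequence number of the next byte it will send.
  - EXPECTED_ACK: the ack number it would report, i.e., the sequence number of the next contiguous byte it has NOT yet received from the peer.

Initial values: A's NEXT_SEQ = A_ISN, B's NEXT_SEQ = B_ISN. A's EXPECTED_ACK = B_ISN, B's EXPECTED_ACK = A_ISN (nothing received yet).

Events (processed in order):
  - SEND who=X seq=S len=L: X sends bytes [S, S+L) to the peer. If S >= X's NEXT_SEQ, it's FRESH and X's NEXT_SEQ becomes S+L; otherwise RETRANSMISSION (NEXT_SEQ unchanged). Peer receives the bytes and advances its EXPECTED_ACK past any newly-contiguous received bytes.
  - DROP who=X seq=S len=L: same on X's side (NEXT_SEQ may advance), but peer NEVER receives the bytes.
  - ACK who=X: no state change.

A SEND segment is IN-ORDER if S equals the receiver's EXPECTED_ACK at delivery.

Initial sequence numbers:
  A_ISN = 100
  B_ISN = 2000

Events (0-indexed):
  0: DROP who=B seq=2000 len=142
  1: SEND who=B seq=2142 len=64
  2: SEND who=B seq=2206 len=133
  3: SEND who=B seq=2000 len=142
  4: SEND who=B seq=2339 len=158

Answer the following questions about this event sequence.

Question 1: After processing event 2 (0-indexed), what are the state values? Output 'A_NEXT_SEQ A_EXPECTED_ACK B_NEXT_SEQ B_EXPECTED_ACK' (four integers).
After event 0: A_seq=100 A_ack=2000 B_seq=2142 B_ack=100
After event 1: A_seq=100 A_ack=2000 B_seq=2206 B_ack=100
After event 2: A_seq=100 A_ack=2000 B_seq=2339 B_ack=100

100 2000 2339 100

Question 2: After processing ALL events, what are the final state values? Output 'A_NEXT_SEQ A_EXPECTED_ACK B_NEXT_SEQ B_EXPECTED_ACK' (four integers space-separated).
After event 0: A_seq=100 A_ack=2000 B_seq=2142 B_ack=100
After event 1: A_seq=100 A_ack=2000 B_seq=2206 B_ack=100
After event 2: A_seq=100 A_ack=2000 B_seq=2339 B_ack=100
After event 3: A_seq=100 A_ack=2339 B_seq=2339 B_ack=100
After event 4: A_seq=100 A_ack=2497 B_seq=2497 B_ack=100

Answer: 100 2497 2497 100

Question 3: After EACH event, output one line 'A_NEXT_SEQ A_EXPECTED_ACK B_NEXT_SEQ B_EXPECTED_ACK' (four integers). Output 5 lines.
100 2000 2142 100
100 2000 2206 100
100 2000 2339 100
100 2339 2339 100
100 2497 2497 100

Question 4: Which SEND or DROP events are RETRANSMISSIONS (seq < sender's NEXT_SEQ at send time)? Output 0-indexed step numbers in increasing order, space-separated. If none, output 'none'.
Step 0: DROP seq=2000 -> fresh
Step 1: SEND seq=2142 -> fresh
Step 2: SEND seq=2206 -> fresh
Step 3: SEND seq=2000 -> retransmit
Step 4: SEND seq=2339 -> fresh

Answer: 3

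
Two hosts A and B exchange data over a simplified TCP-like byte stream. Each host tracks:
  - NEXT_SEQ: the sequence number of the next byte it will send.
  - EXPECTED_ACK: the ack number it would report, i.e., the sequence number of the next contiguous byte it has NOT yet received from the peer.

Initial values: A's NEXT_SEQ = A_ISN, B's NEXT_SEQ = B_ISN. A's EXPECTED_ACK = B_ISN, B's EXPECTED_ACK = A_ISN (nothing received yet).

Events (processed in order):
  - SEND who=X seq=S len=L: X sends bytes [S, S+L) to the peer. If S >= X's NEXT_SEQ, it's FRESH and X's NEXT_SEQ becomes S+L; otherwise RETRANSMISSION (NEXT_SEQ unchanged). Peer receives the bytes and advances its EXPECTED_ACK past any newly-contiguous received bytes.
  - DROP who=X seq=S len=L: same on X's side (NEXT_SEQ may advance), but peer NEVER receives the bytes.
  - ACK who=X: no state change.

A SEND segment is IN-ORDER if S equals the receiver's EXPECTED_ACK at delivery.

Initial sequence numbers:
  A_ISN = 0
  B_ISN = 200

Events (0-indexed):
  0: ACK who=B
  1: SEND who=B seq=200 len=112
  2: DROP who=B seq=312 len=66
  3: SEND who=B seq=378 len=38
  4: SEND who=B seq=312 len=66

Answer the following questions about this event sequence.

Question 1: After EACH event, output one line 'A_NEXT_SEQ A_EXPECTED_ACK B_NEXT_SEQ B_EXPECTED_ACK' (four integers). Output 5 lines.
0 200 200 0
0 312 312 0
0 312 378 0
0 312 416 0
0 416 416 0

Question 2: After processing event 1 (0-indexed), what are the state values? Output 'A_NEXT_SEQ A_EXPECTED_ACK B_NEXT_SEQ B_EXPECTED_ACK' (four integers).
After event 0: A_seq=0 A_ack=200 B_seq=200 B_ack=0
After event 1: A_seq=0 A_ack=312 B_seq=312 B_ack=0

0 312 312 0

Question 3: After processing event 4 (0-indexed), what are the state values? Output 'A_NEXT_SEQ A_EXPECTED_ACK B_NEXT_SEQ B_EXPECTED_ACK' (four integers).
After event 0: A_seq=0 A_ack=200 B_seq=200 B_ack=0
After event 1: A_seq=0 A_ack=312 B_seq=312 B_ack=0
After event 2: A_seq=0 A_ack=312 B_seq=378 B_ack=0
After event 3: A_seq=0 A_ack=312 B_seq=416 B_ack=0
After event 4: A_seq=0 A_ack=416 B_seq=416 B_ack=0

0 416 416 0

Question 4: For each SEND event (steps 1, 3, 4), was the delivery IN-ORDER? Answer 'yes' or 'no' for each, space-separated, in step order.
Answer: yes no yes

Derivation:
Step 1: SEND seq=200 -> in-order
Step 3: SEND seq=378 -> out-of-order
Step 4: SEND seq=312 -> in-order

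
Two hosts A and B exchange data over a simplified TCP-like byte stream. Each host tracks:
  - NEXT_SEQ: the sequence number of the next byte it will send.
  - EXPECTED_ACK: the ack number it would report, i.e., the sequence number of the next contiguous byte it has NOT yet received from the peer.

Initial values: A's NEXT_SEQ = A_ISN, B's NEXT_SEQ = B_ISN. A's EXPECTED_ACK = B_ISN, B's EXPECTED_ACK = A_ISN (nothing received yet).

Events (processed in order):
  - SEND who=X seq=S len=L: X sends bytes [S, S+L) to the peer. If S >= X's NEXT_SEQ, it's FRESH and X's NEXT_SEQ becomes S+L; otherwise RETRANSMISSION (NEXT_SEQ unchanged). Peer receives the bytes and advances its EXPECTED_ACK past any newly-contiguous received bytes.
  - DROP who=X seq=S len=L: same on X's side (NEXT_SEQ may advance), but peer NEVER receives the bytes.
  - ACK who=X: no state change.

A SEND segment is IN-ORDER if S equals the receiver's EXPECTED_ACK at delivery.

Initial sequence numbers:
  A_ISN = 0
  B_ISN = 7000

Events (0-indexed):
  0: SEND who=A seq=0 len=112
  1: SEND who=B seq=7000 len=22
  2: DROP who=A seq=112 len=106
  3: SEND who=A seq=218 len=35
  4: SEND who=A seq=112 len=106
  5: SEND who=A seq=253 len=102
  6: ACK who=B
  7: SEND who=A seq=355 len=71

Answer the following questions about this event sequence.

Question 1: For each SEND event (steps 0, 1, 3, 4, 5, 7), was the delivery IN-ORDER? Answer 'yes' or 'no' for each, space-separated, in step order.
Answer: yes yes no yes yes yes

Derivation:
Step 0: SEND seq=0 -> in-order
Step 1: SEND seq=7000 -> in-order
Step 3: SEND seq=218 -> out-of-order
Step 4: SEND seq=112 -> in-order
Step 5: SEND seq=253 -> in-order
Step 7: SEND seq=355 -> in-order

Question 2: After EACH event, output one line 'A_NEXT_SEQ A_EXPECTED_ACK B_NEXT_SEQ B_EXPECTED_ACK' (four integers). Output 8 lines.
112 7000 7000 112
112 7022 7022 112
218 7022 7022 112
253 7022 7022 112
253 7022 7022 253
355 7022 7022 355
355 7022 7022 355
426 7022 7022 426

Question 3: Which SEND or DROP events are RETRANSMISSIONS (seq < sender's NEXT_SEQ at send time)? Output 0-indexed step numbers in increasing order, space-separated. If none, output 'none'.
Step 0: SEND seq=0 -> fresh
Step 1: SEND seq=7000 -> fresh
Step 2: DROP seq=112 -> fresh
Step 3: SEND seq=218 -> fresh
Step 4: SEND seq=112 -> retransmit
Step 5: SEND seq=253 -> fresh
Step 7: SEND seq=355 -> fresh

Answer: 4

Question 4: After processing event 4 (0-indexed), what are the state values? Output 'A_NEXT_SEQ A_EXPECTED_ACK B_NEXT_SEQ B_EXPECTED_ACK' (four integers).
After event 0: A_seq=112 A_ack=7000 B_seq=7000 B_ack=112
After event 1: A_seq=112 A_ack=7022 B_seq=7022 B_ack=112
After event 2: A_seq=218 A_ack=7022 B_seq=7022 B_ack=112
After event 3: A_seq=253 A_ack=7022 B_seq=7022 B_ack=112
After event 4: A_seq=253 A_ack=7022 B_seq=7022 B_ack=253

253 7022 7022 253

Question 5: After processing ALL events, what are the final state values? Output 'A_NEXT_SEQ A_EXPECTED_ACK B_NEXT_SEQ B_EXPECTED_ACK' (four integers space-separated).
Answer: 426 7022 7022 426

Derivation:
After event 0: A_seq=112 A_ack=7000 B_seq=7000 B_ack=112
After event 1: A_seq=112 A_ack=7022 B_seq=7022 B_ack=112
After event 2: A_seq=218 A_ack=7022 B_seq=7022 B_ack=112
After event 3: A_seq=253 A_ack=7022 B_seq=7022 B_ack=112
After event 4: A_seq=253 A_ack=7022 B_seq=7022 B_ack=253
After event 5: A_seq=355 A_ack=7022 B_seq=7022 B_ack=355
After event 6: A_seq=355 A_ack=7022 B_seq=7022 B_ack=355
After event 7: A_seq=426 A_ack=7022 B_seq=7022 B_ack=426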